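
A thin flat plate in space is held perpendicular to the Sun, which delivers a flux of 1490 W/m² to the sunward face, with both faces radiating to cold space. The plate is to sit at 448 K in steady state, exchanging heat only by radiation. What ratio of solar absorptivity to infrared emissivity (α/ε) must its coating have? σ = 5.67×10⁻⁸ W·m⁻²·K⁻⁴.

Balance: αS·A = εσ·2A·T⁴ ⇒ α/ε = 2σT⁴/S.
α/ε = 2·5.67×10⁻⁸·(448)⁴/1490 = 2·5.67×10⁻⁸·4.028×10¹⁰/1490.

α/ε ≈ 3.07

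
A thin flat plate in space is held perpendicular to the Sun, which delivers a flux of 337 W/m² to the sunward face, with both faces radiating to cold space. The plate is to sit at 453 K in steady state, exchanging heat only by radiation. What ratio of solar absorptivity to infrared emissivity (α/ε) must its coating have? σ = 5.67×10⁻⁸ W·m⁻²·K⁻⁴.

α/ε ≈ 14.2

Balance: αS·A = εσ·2A·T⁴ ⇒ α/ε = 2σT⁴/S.
α/ε = 2·5.67×10⁻⁸·(453)⁴/337 = 2·5.67×10⁻⁸·4.211×10¹⁰/337.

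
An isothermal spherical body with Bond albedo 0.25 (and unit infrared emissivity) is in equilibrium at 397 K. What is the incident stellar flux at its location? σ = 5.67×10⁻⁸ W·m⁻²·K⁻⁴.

S ≈ 7510 W/m²

(1−a)S·πr² = σ·4πr²·T⁴ ⇒ S = 4σT⁴/(1−a).
S = 4·5.67×10⁻⁸·2.484×10¹⁰/0.750.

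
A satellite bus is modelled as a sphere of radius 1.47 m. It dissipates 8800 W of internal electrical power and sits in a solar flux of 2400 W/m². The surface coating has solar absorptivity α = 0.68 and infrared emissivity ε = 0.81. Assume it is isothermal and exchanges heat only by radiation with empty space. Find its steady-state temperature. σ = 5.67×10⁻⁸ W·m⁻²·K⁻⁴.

T ≈ 355 K

At steady state, absorbed solar power + internal power = radiated power.
Absorbed: α·S·A_cross = 0.68·2400·6.789 = 11080 W (cross-section πr²).
Total input = 11080 + 8800 = 19880 W.
Radiated: εσ·A_surf·T⁴ with A_surf = 4πr² = 27.15 m².
T⁴ = 19880/(0.81·5.67×10⁻⁸·27.15) = 1.594×10¹⁰ K⁴.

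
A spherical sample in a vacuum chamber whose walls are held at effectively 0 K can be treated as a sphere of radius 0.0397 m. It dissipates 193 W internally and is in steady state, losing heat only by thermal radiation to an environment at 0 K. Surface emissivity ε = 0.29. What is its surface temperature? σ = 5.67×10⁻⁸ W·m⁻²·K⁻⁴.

Steady state: internal power = radiated power, P = εσA T⁴.
Radiating area A = 4πr² = 0.01981 m².
T⁴ = P/(εσA) = 193/(0.29·5.67×10⁻⁸·0.01981) = 5.926×10¹¹ K⁴.
T = (5.926×10¹¹)^(1/4).

T ≈ 877 K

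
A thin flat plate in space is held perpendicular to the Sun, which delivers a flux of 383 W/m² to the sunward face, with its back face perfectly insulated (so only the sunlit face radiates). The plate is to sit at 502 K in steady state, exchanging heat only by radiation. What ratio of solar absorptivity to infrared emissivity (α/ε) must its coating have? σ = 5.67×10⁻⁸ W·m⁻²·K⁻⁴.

Balance: αS·A = εσ·1A·T⁴ ⇒ α/ε = σT⁴/S.
α/ε = 5.67×10⁻⁸·(502)⁴/383 = 5.67×10⁻⁸·6.351×10¹⁰/383.

α/ε ≈ 9.40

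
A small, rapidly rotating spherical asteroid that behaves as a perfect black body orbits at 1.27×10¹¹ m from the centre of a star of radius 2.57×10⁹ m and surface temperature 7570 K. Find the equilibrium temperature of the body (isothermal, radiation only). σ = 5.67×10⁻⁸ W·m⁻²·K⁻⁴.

The star's surface emits σT_*⁴; at distance d the flux is S = σT_*⁴(R_*/d)².
S = 5.67×10⁻⁸·(7570)⁴·(2.57×10⁹/1.27×10¹¹)² = 76250 W/m².
For an isothermal sphere T⁴ = (1−a)S/(4σ) = 3.362×10¹¹ K⁴.

T ≈ 761 K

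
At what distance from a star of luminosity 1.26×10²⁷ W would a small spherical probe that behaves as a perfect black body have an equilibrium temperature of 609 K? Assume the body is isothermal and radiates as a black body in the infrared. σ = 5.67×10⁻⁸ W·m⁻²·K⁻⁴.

For an isothermal black-emitting sphere, (1−a)S·πr² = σ·4πr²·T⁴ ⇒ S = 4σT⁴/(1−a).
S = 4·5.67×10⁻⁸·(609)⁴/1.00 = 31200 W/m².
Flux falls as S = L/(4πd²), so d = √(L/(4πS)) = √(1.26×10²⁷/(4π·31200)).

d ≈ 5.67×10¹⁰ m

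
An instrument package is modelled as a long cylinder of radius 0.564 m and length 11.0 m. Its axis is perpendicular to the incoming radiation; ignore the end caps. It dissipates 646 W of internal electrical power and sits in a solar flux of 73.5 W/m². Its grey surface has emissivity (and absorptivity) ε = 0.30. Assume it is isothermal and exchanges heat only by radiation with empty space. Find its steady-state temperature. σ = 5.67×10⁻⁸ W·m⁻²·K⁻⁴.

At steady state, absorbed solar power + internal power = radiated power.
Absorbed: α·S·A_cross = 0.30·73.5·12.41 = 273.6 W (cross-section 2rL).
Total input = 273.6 + 646 = 919.6 W.
Radiated: εσ·A_surf·T⁴ with A_surf = 2πrL = 38.98 m².
T⁴ = 919.6/(0.30·5.67×10⁻⁸·38.98) = 1.387×10⁹ K⁴.

T ≈ 193 K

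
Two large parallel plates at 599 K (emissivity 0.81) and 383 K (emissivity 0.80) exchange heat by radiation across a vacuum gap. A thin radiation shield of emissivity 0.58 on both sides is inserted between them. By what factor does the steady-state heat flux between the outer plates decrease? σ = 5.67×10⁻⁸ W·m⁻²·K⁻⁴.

factor ≈ 2.65

Without shield: q₀ = σΔ(T⁴)/(1/ε₁+1/ε₂−1) with denominator 1.485.
With shield the two gaps are in series; the resistances add: (1/ε₁+1/ε_s−1)+(1/ε_s+1/ε₂−1) = 1.959+1.974 = 3.933.
Heat-flux ratio q₀/q = 3.933/1.485.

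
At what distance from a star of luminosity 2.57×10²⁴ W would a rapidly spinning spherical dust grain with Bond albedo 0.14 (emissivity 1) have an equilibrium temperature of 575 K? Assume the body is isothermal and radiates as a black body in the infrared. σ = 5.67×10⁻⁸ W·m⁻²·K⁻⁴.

For an isothermal black-emitting sphere, (1−a)S·πr² = σ·4πr²·T⁴ ⇒ S = 4σT⁴/(1−a).
S = 4·5.67×10⁻⁸·(575)⁴/0.860 = 28830 W/m².
Flux falls as S = L/(4πd²), so d = √(L/(4πS)) = √(2.57×10²⁴/(4π·28830)).

d ≈ 2.66×10⁹ m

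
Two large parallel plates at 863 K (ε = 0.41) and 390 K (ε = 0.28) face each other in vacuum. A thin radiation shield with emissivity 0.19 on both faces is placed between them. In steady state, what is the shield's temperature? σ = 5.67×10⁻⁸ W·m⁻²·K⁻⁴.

T_s ≈ 746 K

In steady state the net flux on the hot side equals that on the cold side.
σ(T₁⁴−T_s⁴)/D₁ = σ(T_s⁴−T₂⁴)/D₂, with D₁ = 1/ε₁+1/ε_s−1 = 6.702, D₂ = 1/ε_s+1/ε₂−1 = 7.835.
Solve for T_s⁴: T_s⁴ = (D₂·T₁⁴ + D₁·T₂⁴)/(D₁+D₂) = 3.096×10¹¹ K⁴.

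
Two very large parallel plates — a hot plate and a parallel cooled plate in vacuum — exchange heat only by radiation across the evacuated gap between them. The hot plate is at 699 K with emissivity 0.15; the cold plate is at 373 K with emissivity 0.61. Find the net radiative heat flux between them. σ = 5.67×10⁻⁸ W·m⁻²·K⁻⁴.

For two infinite grey parallel plates, q = σ(T₁⁴ − T₂⁴)/(1/ε₁ + 1/ε₂ − 1).
T₁⁴ − T₂⁴ = 2.387×10¹¹ − 1.936×10¹⁰ = 2.194×10¹¹ K⁴.
1/ε₁ + 1/ε₂ − 1 = 6.667 + 1.639 − 1 = 7.306.
q = 5.67×10⁻⁸ × 2.194×10¹¹ / 7.306.

q ≈ 1700 W/m²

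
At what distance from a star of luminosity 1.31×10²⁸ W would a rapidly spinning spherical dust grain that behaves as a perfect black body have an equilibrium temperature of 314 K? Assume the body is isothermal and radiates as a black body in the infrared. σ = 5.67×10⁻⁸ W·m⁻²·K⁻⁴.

d ≈ 6.88×10¹¹ m

For an isothermal black-emitting sphere, (1−a)S·πr² = σ·4πr²·T⁴ ⇒ S = 4σT⁴/(1−a).
S = 4·5.67×10⁻⁸·(314)⁴/1.00 = 2205 W/m².
Flux falls as S = L/(4πd²), so d = √(L/(4πS)) = √(1.31×10²⁸/(4π·2205)).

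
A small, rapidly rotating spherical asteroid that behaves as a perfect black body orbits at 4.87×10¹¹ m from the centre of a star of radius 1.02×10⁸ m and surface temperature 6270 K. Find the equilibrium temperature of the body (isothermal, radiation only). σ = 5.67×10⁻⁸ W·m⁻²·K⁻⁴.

T ≈ 64.2 K

The star's surface emits σT_*⁴; at distance d the flux is S = σT_*⁴(R_*/d)².
S = 5.67×10⁻⁸·(6270)⁴·(1.02×10⁸/4.87×10¹¹)² = 3.844 W/m².
For an isothermal sphere T⁴ = (1−a)S/(4σ) = 1.695×10⁷ K⁴.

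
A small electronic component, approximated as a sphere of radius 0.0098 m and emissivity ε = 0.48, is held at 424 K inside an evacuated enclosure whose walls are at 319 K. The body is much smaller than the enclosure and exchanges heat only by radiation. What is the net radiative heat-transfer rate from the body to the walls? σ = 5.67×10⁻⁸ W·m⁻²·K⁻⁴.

For a small grey body in a large enclosure: P_net = εσA(T_body⁴ − T_wall⁴).
A = 4πr² = 0.001207 m²; T_body⁴ − T_wall⁴ = 3.232×10¹⁰ − 1.036×10¹⁰ = 2.196×10¹⁰ K⁴.
|P_net| = 0.48·5.67×10⁻⁸·0.001207·2.196×10¹⁰.

P_net ≈ 0.721 W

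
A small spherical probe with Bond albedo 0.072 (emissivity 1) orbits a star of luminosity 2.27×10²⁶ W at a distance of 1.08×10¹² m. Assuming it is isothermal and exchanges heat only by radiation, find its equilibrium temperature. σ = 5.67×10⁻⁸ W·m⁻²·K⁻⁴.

T ≈ 89.2 K

First find the stellar flux at distance d: S = L/(4πd²) = 2.27×10²⁶/(4π·(1.08×10¹²)²) = 15.49 W/m².
For an isothermal sphere, absorbed (1−a)S·πr² = emitted σ·4πr²·T⁴, so T⁴ = (1−a)S/(4σ).
T⁴ = 0.928·15.49/(4·5.67×10⁻⁸) = 6.337×10⁷ K⁴.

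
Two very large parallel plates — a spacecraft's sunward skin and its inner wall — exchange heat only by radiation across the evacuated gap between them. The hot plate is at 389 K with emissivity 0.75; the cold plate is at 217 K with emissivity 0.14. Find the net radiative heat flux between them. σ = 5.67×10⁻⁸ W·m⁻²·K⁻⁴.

For two infinite grey parallel plates, q = σ(T₁⁴ − T₂⁴)/(1/ε₁ + 1/ε₂ − 1).
T₁⁴ − T₂⁴ = 2.290×10¹⁰ − 2.217×10⁹ = 2.068×10¹⁰ K⁴.
1/ε₁ + 1/ε₂ − 1 = 1.333 + 7.143 − 1 = 7.476.
q = 5.67×10⁻⁸ × 2.068×10¹⁰ / 7.476.

q ≈ 157 W/m²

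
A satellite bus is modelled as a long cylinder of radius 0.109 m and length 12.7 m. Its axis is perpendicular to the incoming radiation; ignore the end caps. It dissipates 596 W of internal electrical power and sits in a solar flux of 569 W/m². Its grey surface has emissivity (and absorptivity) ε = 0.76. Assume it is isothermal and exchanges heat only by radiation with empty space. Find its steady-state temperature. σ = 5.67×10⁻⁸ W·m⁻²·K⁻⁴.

T ≈ 263 K

At steady state, absorbed solar power + internal power = radiated power.
Absorbed: α·S·A_cross = 0.76·569·2.769 = 1197 W (cross-section 2rL).
Total input = 1197 + 596 = 1793 W.
Radiated: εσ·A_surf·T⁴ with A_surf = 2πrL = 8.698 m².
T⁴ = 1793/(0.76·5.67×10⁻⁸·8.698) = 4.784×10⁹ K⁴.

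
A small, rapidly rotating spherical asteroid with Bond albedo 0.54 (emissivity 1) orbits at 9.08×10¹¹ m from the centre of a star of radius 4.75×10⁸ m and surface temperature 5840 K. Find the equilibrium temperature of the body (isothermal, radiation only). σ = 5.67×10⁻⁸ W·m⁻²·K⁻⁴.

The star's surface emits σT_*⁴; at distance d the flux is S = σT_*⁴(R_*/d)².
S = 5.67×10⁻⁸·(5840)⁴·(4.75×10⁸/9.08×10¹¹)² = 18.05 W/m².
For an isothermal sphere T⁴ = (1−a)S/(4σ) = 3.661×10⁷ K⁴.

T ≈ 77.8 K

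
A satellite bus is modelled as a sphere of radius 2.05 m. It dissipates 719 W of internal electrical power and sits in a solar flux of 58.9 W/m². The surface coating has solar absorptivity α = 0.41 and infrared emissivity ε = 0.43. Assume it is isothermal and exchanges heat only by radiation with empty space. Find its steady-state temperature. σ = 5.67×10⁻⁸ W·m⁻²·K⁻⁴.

At steady state, absorbed solar power + internal power = radiated power.
Absorbed: α·S·A_cross = 0.41·58.9·13.20 = 318.8 W (cross-section πr²).
Total input = 318.8 + 719 = 1038 W.
Radiated: εσ·A_surf·T⁴ with A_surf = 4πr² = 52.81 m².
T⁴ = 1038/(0.43·5.67×10⁻⁸·52.81) = 8.060×10⁸ K⁴.

T ≈ 168 K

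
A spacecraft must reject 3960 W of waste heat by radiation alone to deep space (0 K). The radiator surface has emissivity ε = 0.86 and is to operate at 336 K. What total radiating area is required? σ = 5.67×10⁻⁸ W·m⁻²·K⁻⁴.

A ≈ 6.37 m²

P = εσA T⁴ ⇒ A = P/(εσT⁴).
T⁴ = 1.275×10¹⁰ K⁴.
A = 3960/(0.86 × 5.67×10⁻⁸ × 1.275×10¹⁰).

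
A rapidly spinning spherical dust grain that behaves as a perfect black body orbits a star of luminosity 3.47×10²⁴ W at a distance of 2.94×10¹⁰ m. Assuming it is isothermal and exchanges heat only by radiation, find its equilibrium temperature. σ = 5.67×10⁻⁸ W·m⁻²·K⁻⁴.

First find the stellar flux at distance d: S = L/(4πd²) = 3.47×10²⁴/(4π·(2.94×10¹⁰)²) = 319.5 W/m².
For an isothermal sphere, absorbed (1−a)S·πr² = emitted σ·4πr²·T⁴, so T⁴ = (1−a)S/(4σ).
T⁴ = 1.00·319.5/(4·5.67×10⁻⁸) = 1.409×10⁹ K⁴.

T ≈ 194 K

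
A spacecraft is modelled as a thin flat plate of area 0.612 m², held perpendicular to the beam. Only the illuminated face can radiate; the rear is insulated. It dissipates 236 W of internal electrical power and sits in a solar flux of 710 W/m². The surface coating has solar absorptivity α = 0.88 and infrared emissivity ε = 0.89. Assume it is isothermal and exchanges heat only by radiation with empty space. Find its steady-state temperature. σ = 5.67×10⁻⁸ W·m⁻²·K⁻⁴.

T ≈ 376 K

At steady state, absorbed solar power + internal power = radiated power.
Absorbed: α·S·A_cross = 0.88·710·0.6120 = 382.4 W (cross-section A).
Total input = 382.4 + 236 = 618.4 W.
Radiated: εσ·A_surf·T⁴ with A_surf = A = 0.6120 m².
T⁴ = 618.4/(0.89·5.67×10⁻⁸·0.6120) = 2.002×10¹⁰ K⁴.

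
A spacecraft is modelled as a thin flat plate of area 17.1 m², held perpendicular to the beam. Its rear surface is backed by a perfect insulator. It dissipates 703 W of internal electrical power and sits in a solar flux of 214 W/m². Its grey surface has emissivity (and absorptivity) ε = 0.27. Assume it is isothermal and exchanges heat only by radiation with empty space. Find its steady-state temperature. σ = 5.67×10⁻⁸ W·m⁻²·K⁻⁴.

T ≈ 283 K

At steady state, absorbed solar power + internal power = radiated power.
Absorbed: α·S·A_cross = 0.27·214·17.10 = 988.0 W (cross-section A).
Total input = 988.0 + 703 = 1691 W.
Radiated: εσ·A_surf·T⁴ with A_surf = A = 17.10 m².
T⁴ = 1691/(0.27·5.67×10⁻⁸·17.10) = 6.460×10⁹ K⁴.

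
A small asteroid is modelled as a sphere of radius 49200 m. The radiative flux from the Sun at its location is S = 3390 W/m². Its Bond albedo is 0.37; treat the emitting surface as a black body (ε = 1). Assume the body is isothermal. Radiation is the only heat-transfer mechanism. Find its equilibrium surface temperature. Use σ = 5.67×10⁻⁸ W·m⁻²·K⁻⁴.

T ≈ 312 K

At equilibrium, absorbed power = emitted power.
Absorbing cross-section = πr² = 7.605×10⁹ m²; emitting surface = 4πr² = 3.042×10¹⁰ m² (ratio 4).
(1−a)S·A_cross = εσ·A_surf·T⁴  ⇒  T⁴ = (1−a)S/(4σ).
T⁴ = 0.630·3390/(4·5.67×10⁻⁸) = 9.417×10⁹ K⁴.
T = (9.417×10⁹)^(1/4).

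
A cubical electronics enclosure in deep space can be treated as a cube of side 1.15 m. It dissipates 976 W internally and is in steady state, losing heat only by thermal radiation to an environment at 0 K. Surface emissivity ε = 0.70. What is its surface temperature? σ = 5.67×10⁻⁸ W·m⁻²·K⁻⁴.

T ≈ 236 K

Steady state: internal power = radiated power, P = εσA T⁴.
Radiating area A = 6L² = 7.935 m².
T⁴ = P/(εσA) = 976/(0.70·5.67×10⁻⁸·7.935) = 3.099×10⁹ K⁴.
T = (3.099×10⁹)^(1/4).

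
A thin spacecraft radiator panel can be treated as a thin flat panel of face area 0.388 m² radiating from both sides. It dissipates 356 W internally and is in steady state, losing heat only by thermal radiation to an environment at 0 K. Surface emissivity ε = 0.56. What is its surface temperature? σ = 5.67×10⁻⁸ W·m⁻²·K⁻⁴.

T ≈ 347 K

Steady state: internal power = radiated power, P = εσA T⁴.
Radiating area A = 2·0.388 = 0.7760 m².
T⁴ = P/(εσA) = 356/(0.56·5.67×10⁻⁸·0.7760) = 1.445×10¹⁰ K⁴.
T = (1.445×10¹⁰)^(1/4).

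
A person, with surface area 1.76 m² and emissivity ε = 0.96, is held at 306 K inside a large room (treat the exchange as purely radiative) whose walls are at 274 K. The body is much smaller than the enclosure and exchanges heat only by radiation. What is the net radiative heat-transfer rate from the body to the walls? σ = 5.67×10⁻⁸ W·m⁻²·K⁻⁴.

For a small grey body in a large enclosure: P_net = εσA(T_body⁴ − T_wall⁴).
A = 1.76 m²; T_body⁴ − T_wall⁴ = 8.768×10⁹ − 5.636×10⁹ = 3.131×10⁹ K⁴.
|P_net| = 0.96·5.67×10⁻⁸·1.760·3.131×10⁹.

P_net ≈ 300 W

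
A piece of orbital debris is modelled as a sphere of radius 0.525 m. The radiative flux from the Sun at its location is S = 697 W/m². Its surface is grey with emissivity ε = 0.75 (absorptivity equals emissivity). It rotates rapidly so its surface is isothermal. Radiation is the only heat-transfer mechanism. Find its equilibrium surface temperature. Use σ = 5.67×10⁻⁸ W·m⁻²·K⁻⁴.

At equilibrium, absorbed power = emitted power.
Absorbing cross-section = πr² = 0.8659 m²; emitting surface = 4πr² = 3.464 m² (ratio 4).
εS·A_cross = εσ·A_surf·T⁴  ⇒  T⁴ = S/(4σ)   (ε cancels).
T⁴ = 697/(4·5.67×10⁻⁸) = 3.073×10⁹ K⁴.
T = (3.073×10⁹)^(1/4).

T ≈ 235 K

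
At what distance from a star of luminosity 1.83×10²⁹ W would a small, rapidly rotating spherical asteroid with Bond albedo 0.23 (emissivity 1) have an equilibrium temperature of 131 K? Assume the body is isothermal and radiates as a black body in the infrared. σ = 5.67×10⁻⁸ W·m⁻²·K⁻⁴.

For an isothermal black-emitting sphere, (1−a)S·πr² = σ·4πr²·T⁴ ⇒ S = 4σT⁴/(1−a).
S = 4·5.67×10⁻⁸·(131)⁴/0.770 = 86.74 W/m².
Flux falls as S = L/(4πd²), so d = √(L/(4πS)) = √(1.83×10²⁹/(4π·86.74)).

d ≈ 1.30×10¹³ m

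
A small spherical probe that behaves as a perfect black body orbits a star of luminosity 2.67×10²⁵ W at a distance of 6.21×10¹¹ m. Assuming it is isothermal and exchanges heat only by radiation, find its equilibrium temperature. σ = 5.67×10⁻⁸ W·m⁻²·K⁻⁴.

First find the stellar flux at distance d: S = L/(4πd²) = 2.67×10²⁵/(4π·(6.21×10¹¹)²) = 5.510 W/m².
For an isothermal sphere, absorbed (1−a)S·πr² = emitted σ·4πr²·T⁴, so T⁴ = (1−a)S/(4σ).
T⁴ = 1.00·5.510/(4·5.67×10⁻⁸) = 2.429×10⁷ K⁴.

T ≈ 70.2 K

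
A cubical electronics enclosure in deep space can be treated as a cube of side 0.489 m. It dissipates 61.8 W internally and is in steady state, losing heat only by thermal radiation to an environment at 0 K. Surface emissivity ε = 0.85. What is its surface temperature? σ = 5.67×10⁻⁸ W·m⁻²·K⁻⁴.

Steady state: internal power = radiated power, P = εσA T⁴.
Radiating area A = 6L² = 1.435 m².
T⁴ = P/(εσA) = 61.8/(0.85·5.67×10⁻⁸·1.435) = 8.938×10⁸ K⁴.
T = (8.938×10⁸)^(1/4).

T ≈ 173 K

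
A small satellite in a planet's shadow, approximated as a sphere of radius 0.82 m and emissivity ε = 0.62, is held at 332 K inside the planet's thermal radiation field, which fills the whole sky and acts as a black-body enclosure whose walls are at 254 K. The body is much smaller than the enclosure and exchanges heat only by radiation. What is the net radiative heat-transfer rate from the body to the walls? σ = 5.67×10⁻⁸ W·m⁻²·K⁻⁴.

For a small grey body in a large enclosure: P_net = εσA(T_body⁴ − T_wall⁴).
A = 4πr² = 8.450 m²; T_body⁴ − T_wall⁴ = 1.215×10¹⁰ − 4.162×10⁹ = 7.987×10⁹ K⁴.
|P_net| = 0.62·5.67×10⁻⁸·8.450·7.987×10⁹.

P_net ≈ 2370 W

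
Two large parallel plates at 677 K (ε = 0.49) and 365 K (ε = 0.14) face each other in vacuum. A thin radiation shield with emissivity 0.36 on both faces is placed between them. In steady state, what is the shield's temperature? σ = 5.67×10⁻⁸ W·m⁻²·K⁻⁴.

In steady state the net flux on the hot side equals that on the cold side.
σ(T₁⁴−T_s⁴)/D₁ = σ(T_s⁴−T₂⁴)/D₂, with D₁ = 1/ε₁+1/ε_s−1 = 3.819, D₂ = 1/ε_s+1/ε₂−1 = 8.921.
Solve for T_s⁴: T_s⁴ = (D₂·T₁⁴ + D₁·T₂⁴)/(D₁+D₂) = 1.524×10¹¹ K⁴.

T_s ≈ 625 K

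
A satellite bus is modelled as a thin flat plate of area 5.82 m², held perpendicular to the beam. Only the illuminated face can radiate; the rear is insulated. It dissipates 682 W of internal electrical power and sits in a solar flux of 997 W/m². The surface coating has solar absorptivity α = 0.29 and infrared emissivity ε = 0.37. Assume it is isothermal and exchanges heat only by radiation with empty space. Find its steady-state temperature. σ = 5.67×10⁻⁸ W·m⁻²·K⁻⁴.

At steady state, absorbed solar power + internal power = radiated power.
Absorbed: α·S·A_cross = 0.29·997·5.820 = 1683 W (cross-section A).
Total input = 1683 + 682 = 2365 W.
Radiated: εσ·A_surf·T⁴ with A_surf = A = 5.820 m².
T⁴ = 2365/(0.37·5.67×10⁻⁸·5.820) = 1.937×10¹⁰ K⁴.

T ≈ 373 K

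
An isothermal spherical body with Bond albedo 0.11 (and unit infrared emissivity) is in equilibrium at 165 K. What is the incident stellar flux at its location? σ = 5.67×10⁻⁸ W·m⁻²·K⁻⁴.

S ≈ 189 W/m²

(1−a)S·πr² = σ·4πr²·T⁴ ⇒ S = 4σT⁴/(1−a).
S = 4·5.67×10⁻⁸·7.412×10⁸/0.890.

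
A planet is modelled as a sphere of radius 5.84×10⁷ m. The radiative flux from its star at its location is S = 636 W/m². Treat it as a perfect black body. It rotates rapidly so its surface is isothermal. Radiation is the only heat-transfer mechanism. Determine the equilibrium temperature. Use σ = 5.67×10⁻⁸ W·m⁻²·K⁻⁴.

At equilibrium, absorbed power = emitted power.
Absorbing cross-section = πr² = 1.071×10¹⁶ m²; emitting surface = 4πr² = 4.286×10¹⁶ m² (ratio 4).
S·A_cross = εσ·A_surf·T⁴  ⇒  T⁴ = S/(4σ).
T⁴ = 1.00·636/(4·5.67×10⁻⁸) = 2.804×10⁹ K⁴.
T = (2.804×10⁹)^(1/4).

T ≈ 230 K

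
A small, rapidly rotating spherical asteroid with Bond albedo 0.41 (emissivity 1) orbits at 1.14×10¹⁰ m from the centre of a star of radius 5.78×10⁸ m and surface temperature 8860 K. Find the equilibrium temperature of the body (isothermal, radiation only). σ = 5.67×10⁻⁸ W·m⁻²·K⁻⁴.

T ≈ 1240 K

The star's surface emits σT_*⁴; at distance d the flux is S = σT_*⁴(R_*/d)².
S = 5.67×10⁻⁸·(8860)⁴·(5.78×10⁸/1.14×10¹⁰)² = 8.982×10⁵ W/m².
For an isothermal sphere T⁴ = (1−a)S/(4σ) = 2.337×10¹² K⁴.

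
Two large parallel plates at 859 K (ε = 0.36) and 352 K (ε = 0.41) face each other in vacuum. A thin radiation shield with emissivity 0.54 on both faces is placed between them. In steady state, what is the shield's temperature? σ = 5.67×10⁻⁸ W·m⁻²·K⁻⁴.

T_s ≈ 719 K

In steady state the net flux on the hot side equals that on the cold side.
σ(T₁⁴−T_s⁴)/D₁ = σ(T_s⁴−T₂⁴)/D₂, with D₁ = 1/ε₁+1/ε_s−1 = 3.630, D₂ = 1/ε_s+1/ε₂−1 = 3.291.
Solve for T_s⁴: T_s⁴ = (D₂·T₁⁴ + D₁·T₂⁴)/(D₁+D₂) = 2.670×10¹¹ K⁴.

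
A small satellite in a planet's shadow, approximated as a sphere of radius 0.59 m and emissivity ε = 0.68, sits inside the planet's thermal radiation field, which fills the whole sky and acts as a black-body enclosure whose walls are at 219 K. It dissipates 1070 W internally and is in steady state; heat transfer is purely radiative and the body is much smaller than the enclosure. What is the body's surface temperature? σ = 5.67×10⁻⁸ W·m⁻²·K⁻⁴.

For a small grey body in a large enclosure, net radiated power = εσA(T⁴ − T_w⁴).
Steady state: P = εσA(T⁴ − T_w⁴) with A = 4πr² = 4.374 m².
T⁴ = P/(εσA) + T_w⁴ = 1070/(0.68·5.67×10⁻⁸·4.374) + (219)⁴
    = 6.344×10⁹ + 2.300×10⁹ = 8.644×10⁹ K⁴.

T ≈ 305 K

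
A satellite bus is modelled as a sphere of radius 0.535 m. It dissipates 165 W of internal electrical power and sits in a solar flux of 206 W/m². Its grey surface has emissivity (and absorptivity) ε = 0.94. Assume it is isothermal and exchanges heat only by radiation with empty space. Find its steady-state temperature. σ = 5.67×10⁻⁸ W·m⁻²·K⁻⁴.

T ≈ 205 K

At steady state, absorbed solar power + internal power = radiated power.
Absorbed: α·S·A_cross = 0.94·206·0.8992 = 174.1 W (cross-section πr²).
Total input = 174.1 + 165 = 339.1 W.
Radiated: εσ·A_surf·T⁴ with A_surf = 4πr² = 3.597 m².
T⁴ = 339.1/(0.94·5.67×10⁻⁸·3.597) = 1.769×10⁹ K⁴.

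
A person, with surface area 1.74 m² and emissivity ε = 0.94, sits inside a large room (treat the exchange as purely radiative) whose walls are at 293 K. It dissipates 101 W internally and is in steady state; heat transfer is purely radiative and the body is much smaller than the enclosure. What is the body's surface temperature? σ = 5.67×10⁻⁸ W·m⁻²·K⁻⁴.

For a small grey body in a large enclosure, net radiated power = εσA(T⁴ − T_w⁴).
Steady state: P = εσA(T⁴ − T_w⁴) with A = 1.74 m².
T⁴ = P/(εσA) + T_w⁴ = 101/(0.94·5.67×10⁻⁸·1.740) + (293)⁴
    = 1.089×10⁹ + 7.370×10⁹ = 8.459×10⁹ K⁴.

T ≈ 303 K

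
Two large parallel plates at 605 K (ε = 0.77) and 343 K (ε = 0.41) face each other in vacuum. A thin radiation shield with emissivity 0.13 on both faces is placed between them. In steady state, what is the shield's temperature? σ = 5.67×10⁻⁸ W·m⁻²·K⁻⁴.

T_s ≈ 528 K

In steady state the net flux on the hot side equals that on the cold side.
σ(T₁⁴−T_s⁴)/D₁ = σ(T_s⁴−T₂⁴)/D₂, with D₁ = 1/ε₁+1/ε_s−1 = 7.991, D₂ = 1/ε_s+1/ε₂−1 = 9.131.
Solve for T_s⁴: T_s⁴ = (D₂·T₁⁴ + D₁·T₂⁴)/(D₁+D₂) = 7.791×10¹⁰ K⁴.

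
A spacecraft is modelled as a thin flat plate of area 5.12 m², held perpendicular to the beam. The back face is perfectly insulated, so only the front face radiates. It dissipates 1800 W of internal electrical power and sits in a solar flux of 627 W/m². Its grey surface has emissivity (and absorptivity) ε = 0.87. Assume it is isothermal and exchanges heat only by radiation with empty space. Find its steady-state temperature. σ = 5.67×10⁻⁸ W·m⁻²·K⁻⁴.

At steady state, absorbed solar power + internal power = radiated power.
Absorbed: α·S·A_cross = 0.87·627·5.120 = 2793 W (cross-section A).
Total input = 2793 + 1800 = 4593 W.
Radiated: εσ·A_surf·T⁴ with A_surf = A = 5.120 m².
T⁴ = 4593/(0.87·5.67×10⁻⁸·5.120) = 1.819×10¹⁰ K⁴.

T ≈ 367 K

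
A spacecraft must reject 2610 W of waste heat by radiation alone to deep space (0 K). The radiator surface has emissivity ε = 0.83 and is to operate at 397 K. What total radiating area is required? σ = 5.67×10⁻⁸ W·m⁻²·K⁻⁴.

P = εσA T⁴ ⇒ A = P/(εσT⁴).
T⁴ = 2.484×10¹⁰ K⁴.
A = 2610/(0.83 × 5.67×10⁻⁸ × 2.484×10¹⁰).

A ≈ 2.23 m²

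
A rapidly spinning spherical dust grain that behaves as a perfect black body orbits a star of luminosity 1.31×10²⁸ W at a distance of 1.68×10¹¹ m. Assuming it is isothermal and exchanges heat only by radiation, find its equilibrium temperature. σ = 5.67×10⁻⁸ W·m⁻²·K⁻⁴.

First find the stellar flux at distance d: S = L/(4πd²) = 1.31×10²⁸/(4π·(1.68×10¹¹)²) = 36940 W/m².
For an isothermal sphere, absorbed (1−a)S·πr² = emitted σ·4πr²·T⁴, so T⁴ = (1−a)S/(4σ).
T⁴ = 1.00·36940/(4·5.67×10⁻⁸) = 1.629×10¹¹ K⁴.

T ≈ 635 K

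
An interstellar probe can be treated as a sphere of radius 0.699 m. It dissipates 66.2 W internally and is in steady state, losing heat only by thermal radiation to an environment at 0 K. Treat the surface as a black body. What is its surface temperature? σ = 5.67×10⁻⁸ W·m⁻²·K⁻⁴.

Steady state: internal power = radiated power, P = εσA T⁴.
Radiating area A = 4πr² = 6.140 m².
T⁴ = P/(εσA) = 66.2/(1.0·5.67×10⁻⁸·6.140) = 1.902×10⁸ K⁴.
T = (1.902×10⁸)^(1/4).

T ≈ 117 K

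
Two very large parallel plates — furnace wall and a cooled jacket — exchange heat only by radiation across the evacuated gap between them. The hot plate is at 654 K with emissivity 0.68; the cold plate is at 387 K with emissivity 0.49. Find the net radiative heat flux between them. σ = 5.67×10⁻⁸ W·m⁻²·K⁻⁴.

q ≈ 3620 W/m²

For two infinite grey parallel plates, q = σ(T₁⁴ − T₂⁴)/(1/ε₁ + 1/ε₂ − 1).
T₁⁴ − T₂⁴ = 1.829×10¹¹ − 2.243×10¹⁰ = 1.605×10¹¹ K⁴.
1/ε₁ + 1/ε₂ − 1 = 1.471 + 2.041 − 1 = 2.511.
q = 5.67×10⁻⁸ × 1.605×10¹¹ / 2.511.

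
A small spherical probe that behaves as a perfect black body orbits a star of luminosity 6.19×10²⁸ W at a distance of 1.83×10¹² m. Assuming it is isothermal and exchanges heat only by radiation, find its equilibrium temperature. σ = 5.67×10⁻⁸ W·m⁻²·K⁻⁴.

First find the stellar flux at distance d: S = L/(4πd²) = 6.19×10²⁸/(4π·(1.83×10¹²)²) = 1471 W/m².
For an isothermal sphere, absorbed (1−a)S·πr² = emitted σ·4πr²·T⁴, so T⁴ = (1−a)S/(4σ).
T⁴ = 1.00·1471/(4·5.67×10⁻⁸) = 6.485×10⁹ K⁴.

T ≈ 284 K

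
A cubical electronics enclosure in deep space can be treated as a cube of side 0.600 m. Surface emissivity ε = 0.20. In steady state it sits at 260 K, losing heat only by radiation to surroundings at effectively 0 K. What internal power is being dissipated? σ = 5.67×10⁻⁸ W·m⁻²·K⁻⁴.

Steady state: P = εσA T⁴.
A = 6L² = 2.160 m²; T⁴ = (260)⁴ = 4.570×10⁹ K⁴.
P = 0.20 × 5.67×10⁻⁸ × 2.160 × 4.570×10⁹.

P ≈ 112 W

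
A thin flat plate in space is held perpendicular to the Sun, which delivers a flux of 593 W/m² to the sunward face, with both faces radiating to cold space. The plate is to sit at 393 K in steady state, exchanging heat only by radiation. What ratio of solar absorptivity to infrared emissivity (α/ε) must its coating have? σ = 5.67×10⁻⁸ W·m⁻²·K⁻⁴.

α/ε ≈ 4.56

Balance: αS·A = εσ·2A·T⁴ ⇒ α/ε = 2σT⁴/S.
α/ε = 2·5.67×10⁻⁸·(393)⁴/593 = 2·5.67×10⁻⁸·2.385×10¹⁰/593.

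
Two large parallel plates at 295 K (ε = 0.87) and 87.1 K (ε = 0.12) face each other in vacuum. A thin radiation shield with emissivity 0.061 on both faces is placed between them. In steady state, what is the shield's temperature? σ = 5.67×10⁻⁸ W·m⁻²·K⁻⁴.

In steady state the net flux on the hot side equals that on the cold side.
σ(T₁⁴−T_s⁴)/D₁ = σ(T_s⁴−T₂⁴)/D₂, with D₁ = 1/ε₁+1/ε_s−1 = 16.54, D₂ = 1/ε_s+1/ε₂−1 = 23.73.
Solve for T_s⁴: T_s⁴ = (D₂·T₁⁴ + D₁·T₂⁴)/(D₁+D₂) = 4.486×10⁹ K⁴.

T_s ≈ 259 K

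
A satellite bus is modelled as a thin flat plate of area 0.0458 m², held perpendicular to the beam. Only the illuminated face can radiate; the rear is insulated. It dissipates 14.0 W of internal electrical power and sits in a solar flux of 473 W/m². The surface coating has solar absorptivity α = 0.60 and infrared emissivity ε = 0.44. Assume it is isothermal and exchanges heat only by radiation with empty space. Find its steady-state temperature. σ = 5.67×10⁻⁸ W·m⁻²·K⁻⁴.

T ≈ 392 K

At steady state, absorbed solar power + internal power = radiated power.
Absorbed: α·S·A_cross = 0.60·473·0.04580 = 13.00 W (cross-section A).
Total input = 13.00 + 14.0 = 27.00 W.
Radiated: εσ·A_surf·T⁴ with A_surf = A = 0.04580 m².
T⁴ = 27.00/(0.44·5.67×10⁻⁸·0.04580) = 2.363×10¹⁰ K⁴.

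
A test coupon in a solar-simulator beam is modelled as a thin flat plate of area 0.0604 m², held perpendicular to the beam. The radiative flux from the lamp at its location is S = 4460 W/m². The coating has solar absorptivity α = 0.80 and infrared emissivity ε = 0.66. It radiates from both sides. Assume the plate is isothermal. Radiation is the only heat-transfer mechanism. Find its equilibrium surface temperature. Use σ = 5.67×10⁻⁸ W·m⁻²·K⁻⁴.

T ≈ 467 K

At equilibrium, absorbed power = emitted power.
Absorbing cross-section = A = 0.06040 m²; emitting surface = 2A = 0.1208 m² (ratio 2).
αS·A_cross = εσ·A_surf·T⁴  ⇒  T⁴ = αS/(ε·2σ).
T⁴ = 0.800·4460/(0.66·2·5.67×10⁻⁸) = 4.767×10¹⁰ K⁴.
T = (4.767×10¹⁰)^(1/4).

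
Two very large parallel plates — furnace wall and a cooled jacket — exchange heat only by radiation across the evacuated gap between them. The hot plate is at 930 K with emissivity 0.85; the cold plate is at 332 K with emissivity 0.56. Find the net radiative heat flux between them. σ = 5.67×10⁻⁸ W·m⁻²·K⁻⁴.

For two infinite grey parallel plates, q = σ(T₁⁴ − T₂⁴)/(1/ε₁ + 1/ε₂ − 1).
T₁⁴ − T₂⁴ = 7.481×10¹¹ − 1.215×10¹⁰ = 7.359×10¹¹ K⁴.
1/ε₁ + 1/ε₂ − 1 = 1.176 + 1.786 − 1 = 1.962.
q = 5.67×10⁻⁸ × 7.359×10¹¹ / 1.962.

q ≈ 21300 W/m²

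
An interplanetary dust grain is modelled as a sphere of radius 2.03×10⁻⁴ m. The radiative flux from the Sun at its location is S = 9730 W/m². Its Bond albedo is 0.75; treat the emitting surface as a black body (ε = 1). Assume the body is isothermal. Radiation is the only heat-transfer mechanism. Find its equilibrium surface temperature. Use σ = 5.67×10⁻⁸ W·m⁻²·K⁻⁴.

T ≈ 322 K

At equilibrium, absorbed power = emitted power.
Absorbing cross-section = πr² = 1.295×10⁻⁷ m²; emitting surface = 4πr² = 5.178×10⁻⁷ m² (ratio 4).
(1−a)S·A_cross = εσ·A_surf·T⁴  ⇒  T⁴ = (1−a)S/(4σ).
T⁴ = 0.250·9730/(4·5.67×10⁻⁸) = 1.073×10¹⁰ K⁴.
T = (1.073×10¹⁰)^(1/4).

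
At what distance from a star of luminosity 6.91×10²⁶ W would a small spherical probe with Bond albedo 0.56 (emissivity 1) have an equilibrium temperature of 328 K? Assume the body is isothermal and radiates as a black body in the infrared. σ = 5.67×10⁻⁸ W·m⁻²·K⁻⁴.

For an isothermal black-emitting sphere, (1−a)S·πr² = σ·4πr²·T⁴ ⇒ S = 4σT⁴/(1−a).
S = 4·5.67×10⁻⁸·(328)⁴/0.440 = 5966 W/m².
Flux falls as S = L/(4πd²), so d = √(L/(4πS)) = √(6.91×10²⁶/(4π·5966)).

d ≈ 9.60×10¹⁰ m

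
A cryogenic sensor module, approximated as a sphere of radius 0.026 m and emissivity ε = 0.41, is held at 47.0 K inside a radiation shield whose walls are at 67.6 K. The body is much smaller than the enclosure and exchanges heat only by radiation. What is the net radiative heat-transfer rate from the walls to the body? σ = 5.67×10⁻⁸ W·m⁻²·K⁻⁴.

P_net ≈ 0.00316 W

For a small grey body in a large enclosure: P_net = εσA(T_body⁴ − T_wall⁴).
A = 4πr² = 0.008495 m²; T_body⁴ − T_wall⁴ = 4.880×10⁶ − 2.088×10⁷ = -1.600×10⁷ K⁴.
|P_net| = 0.41·5.67×10⁻⁸·0.008495·1.600×10⁷.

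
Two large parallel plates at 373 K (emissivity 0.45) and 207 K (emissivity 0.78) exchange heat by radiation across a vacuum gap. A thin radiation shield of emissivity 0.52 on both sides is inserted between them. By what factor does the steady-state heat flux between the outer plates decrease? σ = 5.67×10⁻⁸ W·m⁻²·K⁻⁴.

Without shield: q₀ = σΔ(T⁴)/(1/ε₁+1/ε₂−1) with denominator 2.504.
With shield the two gaps are in series; the resistances add: (1/ε₁+1/ε_s−1)+(1/ε_s+1/ε₂−1) = 3.145+2.205 = 5.350.
Heat-flux ratio q₀/q = 5.350/2.504.

factor ≈ 2.14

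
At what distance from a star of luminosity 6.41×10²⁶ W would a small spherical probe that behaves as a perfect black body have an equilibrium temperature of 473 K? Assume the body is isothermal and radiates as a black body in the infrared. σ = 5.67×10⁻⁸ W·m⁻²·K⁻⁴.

d ≈ 6.70×10¹⁰ m

For an isothermal black-emitting sphere, (1−a)S·πr² = σ·4πr²·T⁴ ⇒ S = 4σT⁴/(1−a).
S = 4·5.67×10⁻⁸·(473)⁴/1.00 = 11350 W/m².
Flux falls as S = L/(4πd²), so d = √(L/(4πS)) = √(6.41×10²⁶/(4π·11350)).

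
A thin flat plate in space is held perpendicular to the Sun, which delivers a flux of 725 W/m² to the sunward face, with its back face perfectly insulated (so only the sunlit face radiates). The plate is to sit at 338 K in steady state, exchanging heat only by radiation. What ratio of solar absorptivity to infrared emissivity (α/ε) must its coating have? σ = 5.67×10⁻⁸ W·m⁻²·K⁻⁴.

α/ε ≈ 1.02

Balance: αS·A = εσ·1A·T⁴ ⇒ α/ε = σT⁴/S.
α/ε = 5.67×10⁻⁸·(338)⁴/725 = 5.67×10⁻⁸·1.305×10¹⁰/725.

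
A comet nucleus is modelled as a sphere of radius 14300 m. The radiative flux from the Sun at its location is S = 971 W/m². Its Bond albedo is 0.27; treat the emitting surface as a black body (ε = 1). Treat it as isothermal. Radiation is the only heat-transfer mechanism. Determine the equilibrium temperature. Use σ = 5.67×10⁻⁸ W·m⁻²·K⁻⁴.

At equilibrium, absorbed power = emitted power.
Absorbing cross-section = πr² = 6.424×10⁸ m²; emitting surface = 4πr² = 2.570×10⁹ m² (ratio 4).
(1−a)S·A_cross = εσ·A_surf·T⁴  ⇒  T⁴ = (1−a)S/(4σ).
T⁴ = 0.730·971/(4·5.67×10⁻⁸) = 3.125×10⁹ K⁴.
T = (3.125×10⁹)^(1/4).

T ≈ 236 K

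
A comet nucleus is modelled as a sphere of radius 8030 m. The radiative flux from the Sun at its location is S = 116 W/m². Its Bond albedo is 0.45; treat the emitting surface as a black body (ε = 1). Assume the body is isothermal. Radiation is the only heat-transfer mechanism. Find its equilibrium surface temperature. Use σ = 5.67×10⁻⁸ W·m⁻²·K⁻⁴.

T ≈ 130 K

At equilibrium, absorbed power = emitted power.
Absorbing cross-section = πr² = 2.026×10⁸ m²; emitting surface = 4πr² = 8.103×10⁸ m² (ratio 4).
(1−a)S·A_cross = εσ·A_surf·T⁴  ⇒  T⁴ = (1−a)S/(4σ).
T⁴ = 0.550·116/(4·5.67×10⁻⁸) = 2.813×10⁸ K⁴.
T = (2.813×10⁸)^(1/4).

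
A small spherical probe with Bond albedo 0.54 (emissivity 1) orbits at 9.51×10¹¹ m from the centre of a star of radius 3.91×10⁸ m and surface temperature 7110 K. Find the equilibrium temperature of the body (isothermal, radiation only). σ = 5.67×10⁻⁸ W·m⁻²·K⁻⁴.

The star's surface emits σT_*⁴; at distance d the flux is S = σT_*⁴(R_*/d)².
S = 5.67×10⁻⁸·(7110)⁴·(3.91×10⁸/9.51×10¹¹)² = 24.49 W/m².
For an isothermal sphere T⁴ = (1−a)S/(4σ) = 4.968×10⁷ K⁴.

T ≈ 84.0 K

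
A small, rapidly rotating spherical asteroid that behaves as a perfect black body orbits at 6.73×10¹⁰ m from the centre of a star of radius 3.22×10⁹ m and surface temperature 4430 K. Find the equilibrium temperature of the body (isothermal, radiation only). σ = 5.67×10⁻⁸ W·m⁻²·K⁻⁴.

T ≈ 685 K

The star's surface emits σT_*⁴; at distance d the flux is S = σT_*⁴(R_*/d)².
S = 5.67×10⁻⁸·(4430)⁴·(3.22×10⁹/6.73×10¹⁰)² = 49990 W/m².
For an isothermal sphere T⁴ = (1−a)S/(4σ) = 2.204×10¹¹ K⁴.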